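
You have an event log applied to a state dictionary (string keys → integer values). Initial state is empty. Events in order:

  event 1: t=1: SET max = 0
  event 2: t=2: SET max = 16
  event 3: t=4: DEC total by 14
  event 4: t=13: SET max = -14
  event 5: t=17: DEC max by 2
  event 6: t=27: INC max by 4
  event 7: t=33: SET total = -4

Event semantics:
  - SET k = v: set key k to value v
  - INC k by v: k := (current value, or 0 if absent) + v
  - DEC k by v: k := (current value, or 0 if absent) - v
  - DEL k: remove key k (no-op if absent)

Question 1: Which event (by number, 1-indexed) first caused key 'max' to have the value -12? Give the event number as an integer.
Answer: 6

Derivation:
Looking for first event where max becomes -12:
  event 1: max = 0
  event 2: max = 16
  event 3: max = 16
  event 4: max = -14
  event 5: max = -16
  event 6: max -16 -> -12  <-- first match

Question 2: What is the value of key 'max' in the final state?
Track key 'max' through all 7 events:
  event 1 (t=1: SET max = 0): max (absent) -> 0
  event 2 (t=2: SET max = 16): max 0 -> 16
  event 3 (t=4: DEC total by 14): max unchanged
  event 4 (t=13: SET max = -14): max 16 -> -14
  event 5 (t=17: DEC max by 2): max -14 -> -16
  event 6 (t=27: INC max by 4): max -16 -> -12
  event 7 (t=33: SET total = -4): max unchanged
Final: max = -12

Answer: -12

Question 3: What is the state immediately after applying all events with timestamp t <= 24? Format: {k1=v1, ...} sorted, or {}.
Apply events with t <= 24 (5 events):
  after event 1 (t=1: SET max = 0): {max=0}
  after event 2 (t=2: SET max = 16): {max=16}
  after event 3 (t=4: DEC total by 14): {max=16, total=-14}
  after event 4 (t=13: SET max = -14): {max=-14, total=-14}
  after event 5 (t=17: DEC max by 2): {max=-16, total=-14}

Answer: {max=-16, total=-14}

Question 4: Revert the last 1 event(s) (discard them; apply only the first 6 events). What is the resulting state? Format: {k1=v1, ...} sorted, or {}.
Keep first 6 events (discard last 1):
  after event 1 (t=1: SET max = 0): {max=0}
  after event 2 (t=2: SET max = 16): {max=16}
  after event 3 (t=4: DEC total by 14): {max=16, total=-14}
  after event 4 (t=13: SET max = -14): {max=-14, total=-14}
  after event 5 (t=17: DEC max by 2): {max=-16, total=-14}
  after event 6 (t=27: INC max by 4): {max=-12, total=-14}

Answer: {max=-12, total=-14}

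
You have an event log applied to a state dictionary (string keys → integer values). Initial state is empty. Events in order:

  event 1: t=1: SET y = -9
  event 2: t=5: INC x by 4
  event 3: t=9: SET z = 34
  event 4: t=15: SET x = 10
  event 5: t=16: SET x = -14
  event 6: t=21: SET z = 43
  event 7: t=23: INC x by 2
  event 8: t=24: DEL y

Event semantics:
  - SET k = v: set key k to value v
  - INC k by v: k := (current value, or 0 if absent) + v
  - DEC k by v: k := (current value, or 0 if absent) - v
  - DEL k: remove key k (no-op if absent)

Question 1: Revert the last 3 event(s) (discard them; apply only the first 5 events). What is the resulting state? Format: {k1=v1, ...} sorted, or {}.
Keep first 5 events (discard last 3):
  after event 1 (t=1: SET y = -9): {y=-9}
  after event 2 (t=5: INC x by 4): {x=4, y=-9}
  after event 3 (t=9: SET z = 34): {x=4, y=-9, z=34}
  after event 4 (t=15: SET x = 10): {x=10, y=-9, z=34}
  after event 5 (t=16: SET x = -14): {x=-14, y=-9, z=34}

Answer: {x=-14, y=-9, z=34}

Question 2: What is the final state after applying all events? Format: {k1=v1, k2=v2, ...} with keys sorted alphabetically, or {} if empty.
Answer: {x=-12, z=43}

Derivation:
  after event 1 (t=1: SET y = -9): {y=-9}
  after event 2 (t=5: INC x by 4): {x=4, y=-9}
  after event 3 (t=9: SET z = 34): {x=4, y=-9, z=34}
  after event 4 (t=15: SET x = 10): {x=10, y=-9, z=34}
  after event 5 (t=16: SET x = -14): {x=-14, y=-9, z=34}
  after event 6 (t=21: SET z = 43): {x=-14, y=-9, z=43}
  after event 7 (t=23: INC x by 2): {x=-12, y=-9, z=43}
  after event 8 (t=24: DEL y): {x=-12, z=43}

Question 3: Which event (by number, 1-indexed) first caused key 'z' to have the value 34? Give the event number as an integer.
Answer: 3

Derivation:
Looking for first event where z becomes 34:
  event 3: z (absent) -> 34  <-- first match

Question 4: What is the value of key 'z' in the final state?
Track key 'z' through all 8 events:
  event 1 (t=1: SET y = -9): z unchanged
  event 2 (t=5: INC x by 4): z unchanged
  event 3 (t=9: SET z = 34): z (absent) -> 34
  event 4 (t=15: SET x = 10): z unchanged
  event 5 (t=16: SET x = -14): z unchanged
  event 6 (t=21: SET z = 43): z 34 -> 43
  event 7 (t=23: INC x by 2): z unchanged
  event 8 (t=24: DEL y): z unchanged
Final: z = 43

Answer: 43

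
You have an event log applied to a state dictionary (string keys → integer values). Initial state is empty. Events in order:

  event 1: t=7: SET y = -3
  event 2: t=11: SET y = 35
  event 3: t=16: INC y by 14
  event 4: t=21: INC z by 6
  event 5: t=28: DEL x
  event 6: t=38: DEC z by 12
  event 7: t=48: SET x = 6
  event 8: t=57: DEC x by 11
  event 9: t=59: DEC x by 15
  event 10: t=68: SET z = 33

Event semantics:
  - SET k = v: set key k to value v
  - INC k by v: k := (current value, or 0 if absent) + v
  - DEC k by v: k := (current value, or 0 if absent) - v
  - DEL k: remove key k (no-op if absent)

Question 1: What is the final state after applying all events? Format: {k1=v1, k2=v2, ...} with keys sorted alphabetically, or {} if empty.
  after event 1 (t=7: SET y = -3): {y=-3}
  after event 2 (t=11: SET y = 35): {y=35}
  after event 3 (t=16: INC y by 14): {y=49}
  after event 4 (t=21: INC z by 6): {y=49, z=6}
  after event 5 (t=28: DEL x): {y=49, z=6}
  after event 6 (t=38: DEC z by 12): {y=49, z=-6}
  after event 7 (t=48: SET x = 6): {x=6, y=49, z=-6}
  after event 8 (t=57: DEC x by 11): {x=-5, y=49, z=-6}
  after event 9 (t=59: DEC x by 15): {x=-20, y=49, z=-6}
  after event 10 (t=68: SET z = 33): {x=-20, y=49, z=33}

Answer: {x=-20, y=49, z=33}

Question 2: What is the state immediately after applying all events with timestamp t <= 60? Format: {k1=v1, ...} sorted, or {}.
Answer: {x=-20, y=49, z=-6}

Derivation:
Apply events with t <= 60 (9 events):
  after event 1 (t=7: SET y = -3): {y=-3}
  after event 2 (t=11: SET y = 35): {y=35}
  after event 3 (t=16: INC y by 14): {y=49}
  after event 4 (t=21: INC z by 6): {y=49, z=6}
  after event 5 (t=28: DEL x): {y=49, z=6}
  after event 6 (t=38: DEC z by 12): {y=49, z=-6}
  after event 7 (t=48: SET x = 6): {x=6, y=49, z=-6}
  after event 8 (t=57: DEC x by 11): {x=-5, y=49, z=-6}
  after event 9 (t=59: DEC x by 15): {x=-20, y=49, z=-6}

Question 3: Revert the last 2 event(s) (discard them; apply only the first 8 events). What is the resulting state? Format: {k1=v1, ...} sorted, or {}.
Answer: {x=-5, y=49, z=-6}

Derivation:
Keep first 8 events (discard last 2):
  after event 1 (t=7: SET y = -3): {y=-3}
  after event 2 (t=11: SET y = 35): {y=35}
  after event 3 (t=16: INC y by 14): {y=49}
  after event 4 (t=21: INC z by 6): {y=49, z=6}
  after event 5 (t=28: DEL x): {y=49, z=6}
  after event 6 (t=38: DEC z by 12): {y=49, z=-6}
  after event 7 (t=48: SET x = 6): {x=6, y=49, z=-6}
  after event 8 (t=57: DEC x by 11): {x=-5, y=49, z=-6}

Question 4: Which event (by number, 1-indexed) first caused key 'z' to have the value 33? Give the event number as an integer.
Looking for first event where z becomes 33:
  event 4: z = 6
  event 5: z = 6
  event 6: z = -6
  event 7: z = -6
  event 8: z = -6
  event 9: z = -6
  event 10: z -6 -> 33  <-- first match

Answer: 10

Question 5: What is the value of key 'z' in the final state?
Track key 'z' through all 10 events:
  event 1 (t=7: SET y = -3): z unchanged
  event 2 (t=11: SET y = 35): z unchanged
  event 3 (t=16: INC y by 14): z unchanged
  event 4 (t=21: INC z by 6): z (absent) -> 6
  event 5 (t=28: DEL x): z unchanged
  event 6 (t=38: DEC z by 12): z 6 -> -6
  event 7 (t=48: SET x = 6): z unchanged
  event 8 (t=57: DEC x by 11): z unchanged
  event 9 (t=59: DEC x by 15): z unchanged
  event 10 (t=68: SET z = 33): z -6 -> 33
Final: z = 33

Answer: 33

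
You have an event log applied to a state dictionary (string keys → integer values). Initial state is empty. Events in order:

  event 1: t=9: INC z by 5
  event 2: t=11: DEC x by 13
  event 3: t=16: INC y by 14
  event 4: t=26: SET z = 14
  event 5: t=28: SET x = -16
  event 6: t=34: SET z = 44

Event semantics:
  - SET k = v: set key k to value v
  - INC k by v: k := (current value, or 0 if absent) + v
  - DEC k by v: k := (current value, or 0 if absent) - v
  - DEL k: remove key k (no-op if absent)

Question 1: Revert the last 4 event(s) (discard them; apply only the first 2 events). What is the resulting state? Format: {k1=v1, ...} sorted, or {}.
Answer: {x=-13, z=5}

Derivation:
Keep first 2 events (discard last 4):
  after event 1 (t=9: INC z by 5): {z=5}
  after event 2 (t=11: DEC x by 13): {x=-13, z=5}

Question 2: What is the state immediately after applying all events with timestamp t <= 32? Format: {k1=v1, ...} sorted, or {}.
Answer: {x=-16, y=14, z=14}

Derivation:
Apply events with t <= 32 (5 events):
  after event 1 (t=9: INC z by 5): {z=5}
  after event 2 (t=11: DEC x by 13): {x=-13, z=5}
  after event 3 (t=16: INC y by 14): {x=-13, y=14, z=5}
  after event 4 (t=26: SET z = 14): {x=-13, y=14, z=14}
  after event 5 (t=28: SET x = -16): {x=-16, y=14, z=14}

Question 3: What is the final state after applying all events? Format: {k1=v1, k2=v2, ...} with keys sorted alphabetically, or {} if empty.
Answer: {x=-16, y=14, z=44}

Derivation:
  after event 1 (t=9: INC z by 5): {z=5}
  after event 2 (t=11: DEC x by 13): {x=-13, z=5}
  after event 3 (t=16: INC y by 14): {x=-13, y=14, z=5}
  after event 4 (t=26: SET z = 14): {x=-13, y=14, z=14}
  after event 5 (t=28: SET x = -16): {x=-16, y=14, z=14}
  after event 6 (t=34: SET z = 44): {x=-16, y=14, z=44}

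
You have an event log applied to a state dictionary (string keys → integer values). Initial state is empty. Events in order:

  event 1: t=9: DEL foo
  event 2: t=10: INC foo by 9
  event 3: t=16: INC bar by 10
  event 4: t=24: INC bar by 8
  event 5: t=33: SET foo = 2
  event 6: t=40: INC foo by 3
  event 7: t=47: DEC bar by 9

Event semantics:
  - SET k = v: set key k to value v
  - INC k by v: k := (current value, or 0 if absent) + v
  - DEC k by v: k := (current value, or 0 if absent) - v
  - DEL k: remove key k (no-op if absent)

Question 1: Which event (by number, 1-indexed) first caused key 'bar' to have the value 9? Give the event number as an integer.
Looking for first event where bar becomes 9:
  event 3: bar = 10
  event 4: bar = 18
  event 5: bar = 18
  event 6: bar = 18
  event 7: bar 18 -> 9  <-- first match

Answer: 7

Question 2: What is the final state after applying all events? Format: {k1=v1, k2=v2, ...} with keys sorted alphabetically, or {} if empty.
  after event 1 (t=9: DEL foo): {}
  after event 2 (t=10: INC foo by 9): {foo=9}
  after event 3 (t=16: INC bar by 10): {bar=10, foo=9}
  after event 4 (t=24: INC bar by 8): {bar=18, foo=9}
  after event 5 (t=33: SET foo = 2): {bar=18, foo=2}
  after event 6 (t=40: INC foo by 3): {bar=18, foo=5}
  after event 7 (t=47: DEC bar by 9): {bar=9, foo=5}

Answer: {bar=9, foo=5}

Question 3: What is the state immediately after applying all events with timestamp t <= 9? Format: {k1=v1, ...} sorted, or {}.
Apply events with t <= 9 (1 events):
  after event 1 (t=9: DEL foo): {}

Answer: {}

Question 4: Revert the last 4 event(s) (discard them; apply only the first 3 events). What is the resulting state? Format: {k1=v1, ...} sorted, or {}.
Keep first 3 events (discard last 4):
  after event 1 (t=9: DEL foo): {}
  after event 2 (t=10: INC foo by 9): {foo=9}
  after event 3 (t=16: INC bar by 10): {bar=10, foo=9}

Answer: {bar=10, foo=9}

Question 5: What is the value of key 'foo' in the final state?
Track key 'foo' through all 7 events:
  event 1 (t=9: DEL foo): foo (absent) -> (absent)
  event 2 (t=10: INC foo by 9): foo (absent) -> 9
  event 3 (t=16: INC bar by 10): foo unchanged
  event 4 (t=24: INC bar by 8): foo unchanged
  event 5 (t=33: SET foo = 2): foo 9 -> 2
  event 6 (t=40: INC foo by 3): foo 2 -> 5
  event 7 (t=47: DEC bar by 9): foo unchanged
Final: foo = 5

Answer: 5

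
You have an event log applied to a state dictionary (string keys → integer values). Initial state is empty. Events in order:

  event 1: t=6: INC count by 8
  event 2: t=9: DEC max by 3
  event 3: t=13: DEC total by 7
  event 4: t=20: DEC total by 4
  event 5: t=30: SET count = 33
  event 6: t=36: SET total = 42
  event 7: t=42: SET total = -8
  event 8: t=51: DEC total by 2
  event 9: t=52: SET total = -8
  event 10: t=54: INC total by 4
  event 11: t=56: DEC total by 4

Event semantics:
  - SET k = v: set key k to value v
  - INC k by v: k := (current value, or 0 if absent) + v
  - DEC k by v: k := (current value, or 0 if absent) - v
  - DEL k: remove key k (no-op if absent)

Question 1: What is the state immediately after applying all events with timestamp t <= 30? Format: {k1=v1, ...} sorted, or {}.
Apply events with t <= 30 (5 events):
  after event 1 (t=6: INC count by 8): {count=8}
  after event 2 (t=9: DEC max by 3): {count=8, max=-3}
  after event 3 (t=13: DEC total by 7): {count=8, max=-3, total=-7}
  after event 4 (t=20: DEC total by 4): {count=8, max=-3, total=-11}
  after event 5 (t=30: SET count = 33): {count=33, max=-3, total=-11}

Answer: {count=33, max=-3, total=-11}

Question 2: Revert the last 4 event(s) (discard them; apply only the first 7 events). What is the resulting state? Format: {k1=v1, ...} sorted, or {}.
Keep first 7 events (discard last 4):
  after event 1 (t=6: INC count by 8): {count=8}
  after event 2 (t=9: DEC max by 3): {count=8, max=-3}
  after event 3 (t=13: DEC total by 7): {count=8, max=-3, total=-7}
  after event 4 (t=20: DEC total by 4): {count=8, max=-3, total=-11}
  after event 5 (t=30: SET count = 33): {count=33, max=-3, total=-11}
  after event 6 (t=36: SET total = 42): {count=33, max=-3, total=42}
  after event 7 (t=42: SET total = -8): {count=33, max=-3, total=-8}

Answer: {count=33, max=-3, total=-8}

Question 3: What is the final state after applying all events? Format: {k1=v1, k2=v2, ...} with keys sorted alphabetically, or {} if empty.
Answer: {count=33, max=-3, total=-8}

Derivation:
  after event 1 (t=6: INC count by 8): {count=8}
  after event 2 (t=9: DEC max by 3): {count=8, max=-3}
  after event 3 (t=13: DEC total by 7): {count=8, max=-3, total=-7}
  after event 4 (t=20: DEC total by 4): {count=8, max=-3, total=-11}
  after event 5 (t=30: SET count = 33): {count=33, max=-3, total=-11}
  after event 6 (t=36: SET total = 42): {count=33, max=-3, total=42}
  after event 7 (t=42: SET total = -8): {count=33, max=-3, total=-8}
  after event 8 (t=51: DEC total by 2): {count=33, max=-3, total=-10}
  after event 9 (t=52: SET total = -8): {count=33, max=-3, total=-8}
  after event 10 (t=54: INC total by 4): {count=33, max=-3, total=-4}
  after event 11 (t=56: DEC total by 4): {count=33, max=-3, total=-8}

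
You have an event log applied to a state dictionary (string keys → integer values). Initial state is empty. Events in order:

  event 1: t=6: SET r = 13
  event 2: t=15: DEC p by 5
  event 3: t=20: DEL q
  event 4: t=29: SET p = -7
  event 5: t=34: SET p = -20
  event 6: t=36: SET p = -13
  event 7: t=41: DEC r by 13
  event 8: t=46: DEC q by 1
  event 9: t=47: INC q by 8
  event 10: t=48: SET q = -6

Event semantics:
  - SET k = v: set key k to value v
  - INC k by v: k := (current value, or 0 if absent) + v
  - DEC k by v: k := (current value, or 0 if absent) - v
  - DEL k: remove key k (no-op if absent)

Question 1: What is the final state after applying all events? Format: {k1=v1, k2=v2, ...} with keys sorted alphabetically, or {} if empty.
Answer: {p=-13, q=-6, r=0}

Derivation:
  after event 1 (t=6: SET r = 13): {r=13}
  after event 2 (t=15: DEC p by 5): {p=-5, r=13}
  after event 3 (t=20: DEL q): {p=-5, r=13}
  after event 4 (t=29: SET p = -7): {p=-7, r=13}
  after event 5 (t=34: SET p = -20): {p=-20, r=13}
  after event 6 (t=36: SET p = -13): {p=-13, r=13}
  after event 7 (t=41: DEC r by 13): {p=-13, r=0}
  after event 8 (t=46: DEC q by 1): {p=-13, q=-1, r=0}
  after event 9 (t=47: INC q by 8): {p=-13, q=7, r=0}
  after event 10 (t=48: SET q = -6): {p=-13, q=-6, r=0}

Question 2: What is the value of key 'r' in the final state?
Answer: 0

Derivation:
Track key 'r' through all 10 events:
  event 1 (t=6: SET r = 13): r (absent) -> 13
  event 2 (t=15: DEC p by 5): r unchanged
  event 3 (t=20: DEL q): r unchanged
  event 4 (t=29: SET p = -7): r unchanged
  event 5 (t=34: SET p = -20): r unchanged
  event 6 (t=36: SET p = -13): r unchanged
  event 7 (t=41: DEC r by 13): r 13 -> 0
  event 8 (t=46: DEC q by 1): r unchanged
  event 9 (t=47: INC q by 8): r unchanged
  event 10 (t=48: SET q = -6): r unchanged
Final: r = 0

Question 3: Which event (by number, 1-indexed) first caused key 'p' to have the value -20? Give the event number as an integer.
Looking for first event where p becomes -20:
  event 2: p = -5
  event 3: p = -5
  event 4: p = -7
  event 5: p -7 -> -20  <-- first match

Answer: 5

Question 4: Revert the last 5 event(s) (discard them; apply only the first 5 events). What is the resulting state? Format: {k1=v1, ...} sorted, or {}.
Keep first 5 events (discard last 5):
  after event 1 (t=6: SET r = 13): {r=13}
  after event 2 (t=15: DEC p by 5): {p=-5, r=13}
  after event 3 (t=20: DEL q): {p=-5, r=13}
  after event 4 (t=29: SET p = -7): {p=-7, r=13}
  after event 5 (t=34: SET p = -20): {p=-20, r=13}

Answer: {p=-20, r=13}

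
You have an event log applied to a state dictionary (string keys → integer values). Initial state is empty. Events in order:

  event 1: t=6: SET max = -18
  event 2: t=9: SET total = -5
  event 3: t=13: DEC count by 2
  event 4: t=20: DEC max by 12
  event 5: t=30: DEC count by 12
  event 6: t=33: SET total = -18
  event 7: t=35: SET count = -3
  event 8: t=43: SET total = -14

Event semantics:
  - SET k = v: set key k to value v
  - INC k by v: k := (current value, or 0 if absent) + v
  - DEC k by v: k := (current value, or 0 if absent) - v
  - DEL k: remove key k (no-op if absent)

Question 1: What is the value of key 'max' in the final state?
Answer: -30

Derivation:
Track key 'max' through all 8 events:
  event 1 (t=6: SET max = -18): max (absent) -> -18
  event 2 (t=9: SET total = -5): max unchanged
  event 3 (t=13: DEC count by 2): max unchanged
  event 4 (t=20: DEC max by 12): max -18 -> -30
  event 5 (t=30: DEC count by 12): max unchanged
  event 6 (t=33: SET total = -18): max unchanged
  event 7 (t=35: SET count = -3): max unchanged
  event 8 (t=43: SET total = -14): max unchanged
Final: max = -30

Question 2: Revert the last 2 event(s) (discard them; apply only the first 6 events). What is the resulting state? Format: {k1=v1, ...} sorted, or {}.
Answer: {count=-14, max=-30, total=-18}

Derivation:
Keep first 6 events (discard last 2):
  after event 1 (t=6: SET max = -18): {max=-18}
  after event 2 (t=9: SET total = -5): {max=-18, total=-5}
  after event 3 (t=13: DEC count by 2): {count=-2, max=-18, total=-5}
  after event 4 (t=20: DEC max by 12): {count=-2, max=-30, total=-5}
  after event 5 (t=30: DEC count by 12): {count=-14, max=-30, total=-5}
  after event 6 (t=33: SET total = -18): {count=-14, max=-30, total=-18}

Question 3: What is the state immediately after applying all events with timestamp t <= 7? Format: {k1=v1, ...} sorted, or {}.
Answer: {max=-18}

Derivation:
Apply events with t <= 7 (1 events):
  after event 1 (t=6: SET max = -18): {max=-18}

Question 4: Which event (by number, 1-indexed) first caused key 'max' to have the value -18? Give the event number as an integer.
Looking for first event where max becomes -18:
  event 1: max (absent) -> -18  <-- first match

Answer: 1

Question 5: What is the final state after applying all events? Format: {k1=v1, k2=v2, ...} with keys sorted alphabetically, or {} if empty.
Answer: {count=-3, max=-30, total=-14}

Derivation:
  after event 1 (t=6: SET max = -18): {max=-18}
  after event 2 (t=9: SET total = -5): {max=-18, total=-5}
  after event 3 (t=13: DEC count by 2): {count=-2, max=-18, total=-5}
  after event 4 (t=20: DEC max by 12): {count=-2, max=-30, total=-5}
  after event 5 (t=30: DEC count by 12): {count=-14, max=-30, total=-5}
  after event 6 (t=33: SET total = -18): {count=-14, max=-30, total=-18}
  after event 7 (t=35: SET count = -3): {count=-3, max=-30, total=-18}
  after event 8 (t=43: SET total = -14): {count=-3, max=-30, total=-14}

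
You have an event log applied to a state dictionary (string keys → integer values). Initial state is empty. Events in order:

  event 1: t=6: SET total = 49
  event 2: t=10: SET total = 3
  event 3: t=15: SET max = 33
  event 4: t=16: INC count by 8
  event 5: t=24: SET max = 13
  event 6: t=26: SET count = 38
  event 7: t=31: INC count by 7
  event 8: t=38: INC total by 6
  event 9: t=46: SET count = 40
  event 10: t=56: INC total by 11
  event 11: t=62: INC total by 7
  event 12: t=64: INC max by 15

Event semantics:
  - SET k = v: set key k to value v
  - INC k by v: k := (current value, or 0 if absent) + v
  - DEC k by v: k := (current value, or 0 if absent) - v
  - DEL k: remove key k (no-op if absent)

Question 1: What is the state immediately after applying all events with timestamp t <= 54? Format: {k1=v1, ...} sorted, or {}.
Apply events with t <= 54 (9 events):
  after event 1 (t=6: SET total = 49): {total=49}
  after event 2 (t=10: SET total = 3): {total=3}
  after event 3 (t=15: SET max = 33): {max=33, total=3}
  after event 4 (t=16: INC count by 8): {count=8, max=33, total=3}
  after event 5 (t=24: SET max = 13): {count=8, max=13, total=3}
  after event 6 (t=26: SET count = 38): {count=38, max=13, total=3}
  after event 7 (t=31: INC count by 7): {count=45, max=13, total=3}
  after event 8 (t=38: INC total by 6): {count=45, max=13, total=9}
  after event 9 (t=46: SET count = 40): {count=40, max=13, total=9}

Answer: {count=40, max=13, total=9}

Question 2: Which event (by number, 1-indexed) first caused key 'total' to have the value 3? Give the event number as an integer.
Answer: 2

Derivation:
Looking for first event where total becomes 3:
  event 1: total = 49
  event 2: total 49 -> 3  <-- first match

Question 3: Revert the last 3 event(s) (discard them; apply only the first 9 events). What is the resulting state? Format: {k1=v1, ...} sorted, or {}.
Answer: {count=40, max=13, total=9}

Derivation:
Keep first 9 events (discard last 3):
  after event 1 (t=6: SET total = 49): {total=49}
  after event 2 (t=10: SET total = 3): {total=3}
  after event 3 (t=15: SET max = 33): {max=33, total=3}
  after event 4 (t=16: INC count by 8): {count=8, max=33, total=3}
  after event 5 (t=24: SET max = 13): {count=8, max=13, total=3}
  after event 6 (t=26: SET count = 38): {count=38, max=13, total=3}
  after event 7 (t=31: INC count by 7): {count=45, max=13, total=3}
  after event 8 (t=38: INC total by 6): {count=45, max=13, total=9}
  after event 9 (t=46: SET count = 40): {count=40, max=13, total=9}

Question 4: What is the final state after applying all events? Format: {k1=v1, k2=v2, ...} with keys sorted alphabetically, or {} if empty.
  after event 1 (t=6: SET total = 49): {total=49}
  after event 2 (t=10: SET total = 3): {total=3}
  after event 3 (t=15: SET max = 33): {max=33, total=3}
  after event 4 (t=16: INC count by 8): {count=8, max=33, total=3}
  after event 5 (t=24: SET max = 13): {count=8, max=13, total=3}
  after event 6 (t=26: SET count = 38): {count=38, max=13, total=3}
  after event 7 (t=31: INC count by 7): {count=45, max=13, total=3}
  after event 8 (t=38: INC total by 6): {count=45, max=13, total=9}
  after event 9 (t=46: SET count = 40): {count=40, max=13, total=9}
  after event 10 (t=56: INC total by 11): {count=40, max=13, total=20}
  after event 11 (t=62: INC total by 7): {count=40, max=13, total=27}
  after event 12 (t=64: INC max by 15): {count=40, max=28, total=27}

Answer: {count=40, max=28, total=27}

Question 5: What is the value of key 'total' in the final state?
Answer: 27

Derivation:
Track key 'total' through all 12 events:
  event 1 (t=6: SET total = 49): total (absent) -> 49
  event 2 (t=10: SET total = 3): total 49 -> 3
  event 3 (t=15: SET max = 33): total unchanged
  event 4 (t=16: INC count by 8): total unchanged
  event 5 (t=24: SET max = 13): total unchanged
  event 6 (t=26: SET count = 38): total unchanged
  event 7 (t=31: INC count by 7): total unchanged
  event 8 (t=38: INC total by 6): total 3 -> 9
  event 9 (t=46: SET count = 40): total unchanged
  event 10 (t=56: INC total by 11): total 9 -> 20
  event 11 (t=62: INC total by 7): total 20 -> 27
  event 12 (t=64: INC max by 15): total unchanged
Final: total = 27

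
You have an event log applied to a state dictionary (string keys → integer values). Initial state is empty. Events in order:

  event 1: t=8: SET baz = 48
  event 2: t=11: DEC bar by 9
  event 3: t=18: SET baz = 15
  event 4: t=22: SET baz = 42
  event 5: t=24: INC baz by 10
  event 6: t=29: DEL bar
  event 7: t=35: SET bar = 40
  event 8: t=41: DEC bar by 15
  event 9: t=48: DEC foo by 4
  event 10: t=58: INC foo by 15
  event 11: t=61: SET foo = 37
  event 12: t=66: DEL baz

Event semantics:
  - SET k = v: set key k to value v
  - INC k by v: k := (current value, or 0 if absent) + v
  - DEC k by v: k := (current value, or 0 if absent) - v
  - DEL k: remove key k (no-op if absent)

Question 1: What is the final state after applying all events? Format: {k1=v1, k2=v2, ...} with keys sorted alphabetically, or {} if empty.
  after event 1 (t=8: SET baz = 48): {baz=48}
  after event 2 (t=11: DEC bar by 9): {bar=-9, baz=48}
  after event 3 (t=18: SET baz = 15): {bar=-9, baz=15}
  after event 4 (t=22: SET baz = 42): {bar=-9, baz=42}
  after event 5 (t=24: INC baz by 10): {bar=-9, baz=52}
  after event 6 (t=29: DEL bar): {baz=52}
  after event 7 (t=35: SET bar = 40): {bar=40, baz=52}
  after event 8 (t=41: DEC bar by 15): {bar=25, baz=52}
  after event 9 (t=48: DEC foo by 4): {bar=25, baz=52, foo=-4}
  after event 10 (t=58: INC foo by 15): {bar=25, baz=52, foo=11}
  after event 11 (t=61: SET foo = 37): {bar=25, baz=52, foo=37}
  after event 12 (t=66: DEL baz): {bar=25, foo=37}

Answer: {bar=25, foo=37}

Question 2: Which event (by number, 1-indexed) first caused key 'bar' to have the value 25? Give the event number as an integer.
Answer: 8

Derivation:
Looking for first event where bar becomes 25:
  event 2: bar = -9
  event 3: bar = -9
  event 4: bar = -9
  event 5: bar = -9
  event 6: bar = (absent)
  event 7: bar = 40
  event 8: bar 40 -> 25  <-- first match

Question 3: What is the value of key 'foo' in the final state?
Answer: 37

Derivation:
Track key 'foo' through all 12 events:
  event 1 (t=8: SET baz = 48): foo unchanged
  event 2 (t=11: DEC bar by 9): foo unchanged
  event 3 (t=18: SET baz = 15): foo unchanged
  event 4 (t=22: SET baz = 42): foo unchanged
  event 5 (t=24: INC baz by 10): foo unchanged
  event 6 (t=29: DEL bar): foo unchanged
  event 7 (t=35: SET bar = 40): foo unchanged
  event 8 (t=41: DEC bar by 15): foo unchanged
  event 9 (t=48: DEC foo by 4): foo (absent) -> -4
  event 10 (t=58: INC foo by 15): foo -4 -> 11
  event 11 (t=61: SET foo = 37): foo 11 -> 37
  event 12 (t=66: DEL baz): foo unchanged
Final: foo = 37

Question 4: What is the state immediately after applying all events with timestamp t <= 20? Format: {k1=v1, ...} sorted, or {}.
Apply events with t <= 20 (3 events):
  after event 1 (t=8: SET baz = 48): {baz=48}
  after event 2 (t=11: DEC bar by 9): {bar=-9, baz=48}
  after event 3 (t=18: SET baz = 15): {bar=-9, baz=15}

Answer: {bar=-9, baz=15}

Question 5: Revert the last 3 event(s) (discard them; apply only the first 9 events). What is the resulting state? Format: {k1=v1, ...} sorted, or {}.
Keep first 9 events (discard last 3):
  after event 1 (t=8: SET baz = 48): {baz=48}
  after event 2 (t=11: DEC bar by 9): {bar=-9, baz=48}
  after event 3 (t=18: SET baz = 15): {bar=-9, baz=15}
  after event 4 (t=22: SET baz = 42): {bar=-9, baz=42}
  after event 5 (t=24: INC baz by 10): {bar=-9, baz=52}
  after event 6 (t=29: DEL bar): {baz=52}
  after event 7 (t=35: SET bar = 40): {bar=40, baz=52}
  after event 8 (t=41: DEC bar by 15): {bar=25, baz=52}
  after event 9 (t=48: DEC foo by 4): {bar=25, baz=52, foo=-4}

Answer: {bar=25, baz=52, foo=-4}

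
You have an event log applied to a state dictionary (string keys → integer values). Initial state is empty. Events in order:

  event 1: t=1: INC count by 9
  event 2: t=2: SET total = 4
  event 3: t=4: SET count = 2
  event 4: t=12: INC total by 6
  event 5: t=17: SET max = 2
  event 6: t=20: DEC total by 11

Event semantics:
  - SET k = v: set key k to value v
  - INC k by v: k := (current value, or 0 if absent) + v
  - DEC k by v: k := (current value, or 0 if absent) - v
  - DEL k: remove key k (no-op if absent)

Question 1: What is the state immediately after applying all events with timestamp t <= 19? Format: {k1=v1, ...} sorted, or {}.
Apply events with t <= 19 (5 events):
  after event 1 (t=1: INC count by 9): {count=9}
  after event 2 (t=2: SET total = 4): {count=9, total=4}
  after event 3 (t=4: SET count = 2): {count=2, total=4}
  after event 4 (t=12: INC total by 6): {count=2, total=10}
  after event 5 (t=17: SET max = 2): {count=2, max=2, total=10}

Answer: {count=2, max=2, total=10}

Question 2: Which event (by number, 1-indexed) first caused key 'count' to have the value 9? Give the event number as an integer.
Answer: 1

Derivation:
Looking for first event where count becomes 9:
  event 1: count (absent) -> 9  <-- first match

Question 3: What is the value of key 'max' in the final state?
Track key 'max' through all 6 events:
  event 1 (t=1: INC count by 9): max unchanged
  event 2 (t=2: SET total = 4): max unchanged
  event 3 (t=4: SET count = 2): max unchanged
  event 4 (t=12: INC total by 6): max unchanged
  event 5 (t=17: SET max = 2): max (absent) -> 2
  event 6 (t=20: DEC total by 11): max unchanged
Final: max = 2

Answer: 2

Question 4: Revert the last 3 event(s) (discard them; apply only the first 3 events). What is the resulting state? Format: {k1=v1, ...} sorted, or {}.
Answer: {count=2, total=4}

Derivation:
Keep first 3 events (discard last 3):
  after event 1 (t=1: INC count by 9): {count=9}
  after event 2 (t=2: SET total = 4): {count=9, total=4}
  after event 3 (t=4: SET count = 2): {count=2, total=4}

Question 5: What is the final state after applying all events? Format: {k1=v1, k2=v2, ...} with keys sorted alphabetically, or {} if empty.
Answer: {count=2, max=2, total=-1}

Derivation:
  after event 1 (t=1: INC count by 9): {count=9}
  after event 2 (t=2: SET total = 4): {count=9, total=4}
  after event 3 (t=4: SET count = 2): {count=2, total=4}
  after event 4 (t=12: INC total by 6): {count=2, total=10}
  after event 5 (t=17: SET max = 2): {count=2, max=2, total=10}
  after event 6 (t=20: DEC total by 11): {count=2, max=2, total=-1}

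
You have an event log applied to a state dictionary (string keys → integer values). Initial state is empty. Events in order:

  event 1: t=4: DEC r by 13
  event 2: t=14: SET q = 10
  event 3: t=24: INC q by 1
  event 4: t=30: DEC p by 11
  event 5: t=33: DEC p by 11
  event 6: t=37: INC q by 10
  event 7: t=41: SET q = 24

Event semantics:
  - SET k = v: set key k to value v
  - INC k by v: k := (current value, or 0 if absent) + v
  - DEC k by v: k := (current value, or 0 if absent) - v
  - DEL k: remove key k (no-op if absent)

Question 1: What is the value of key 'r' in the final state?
Track key 'r' through all 7 events:
  event 1 (t=4: DEC r by 13): r (absent) -> -13
  event 2 (t=14: SET q = 10): r unchanged
  event 3 (t=24: INC q by 1): r unchanged
  event 4 (t=30: DEC p by 11): r unchanged
  event 5 (t=33: DEC p by 11): r unchanged
  event 6 (t=37: INC q by 10): r unchanged
  event 7 (t=41: SET q = 24): r unchanged
Final: r = -13

Answer: -13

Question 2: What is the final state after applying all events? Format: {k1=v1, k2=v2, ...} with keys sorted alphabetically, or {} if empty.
  after event 1 (t=4: DEC r by 13): {r=-13}
  after event 2 (t=14: SET q = 10): {q=10, r=-13}
  after event 3 (t=24: INC q by 1): {q=11, r=-13}
  after event 4 (t=30: DEC p by 11): {p=-11, q=11, r=-13}
  after event 5 (t=33: DEC p by 11): {p=-22, q=11, r=-13}
  after event 6 (t=37: INC q by 10): {p=-22, q=21, r=-13}
  after event 7 (t=41: SET q = 24): {p=-22, q=24, r=-13}

Answer: {p=-22, q=24, r=-13}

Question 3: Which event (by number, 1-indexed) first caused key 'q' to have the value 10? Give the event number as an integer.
Looking for first event where q becomes 10:
  event 2: q (absent) -> 10  <-- first match

Answer: 2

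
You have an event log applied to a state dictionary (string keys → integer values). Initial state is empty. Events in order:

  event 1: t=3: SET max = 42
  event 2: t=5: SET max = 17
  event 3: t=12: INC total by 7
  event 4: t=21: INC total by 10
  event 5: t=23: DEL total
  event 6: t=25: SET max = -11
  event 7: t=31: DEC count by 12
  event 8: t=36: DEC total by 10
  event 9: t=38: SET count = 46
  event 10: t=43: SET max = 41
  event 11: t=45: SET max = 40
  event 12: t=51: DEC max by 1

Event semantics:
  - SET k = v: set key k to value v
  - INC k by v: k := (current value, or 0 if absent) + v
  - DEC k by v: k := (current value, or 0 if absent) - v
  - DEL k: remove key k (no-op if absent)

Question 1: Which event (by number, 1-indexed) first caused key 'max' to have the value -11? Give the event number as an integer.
Answer: 6

Derivation:
Looking for first event where max becomes -11:
  event 1: max = 42
  event 2: max = 17
  event 3: max = 17
  event 4: max = 17
  event 5: max = 17
  event 6: max 17 -> -11  <-- first match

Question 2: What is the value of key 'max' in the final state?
Answer: 39

Derivation:
Track key 'max' through all 12 events:
  event 1 (t=3: SET max = 42): max (absent) -> 42
  event 2 (t=5: SET max = 17): max 42 -> 17
  event 3 (t=12: INC total by 7): max unchanged
  event 4 (t=21: INC total by 10): max unchanged
  event 5 (t=23: DEL total): max unchanged
  event 6 (t=25: SET max = -11): max 17 -> -11
  event 7 (t=31: DEC count by 12): max unchanged
  event 8 (t=36: DEC total by 10): max unchanged
  event 9 (t=38: SET count = 46): max unchanged
  event 10 (t=43: SET max = 41): max -11 -> 41
  event 11 (t=45: SET max = 40): max 41 -> 40
  event 12 (t=51: DEC max by 1): max 40 -> 39
Final: max = 39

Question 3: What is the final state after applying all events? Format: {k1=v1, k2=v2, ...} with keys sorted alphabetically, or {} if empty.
Answer: {count=46, max=39, total=-10}

Derivation:
  after event 1 (t=3: SET max = 42): {max=42}
  after event 2 (t=5: SET max = 17): {max=17}
  after event 3 (t=12: INC total by 7): {max=17, total=7}
  after event 4 (t=21: INC total by 10): {max=17, total=17}
  after event 5 (t=23: DEL total): {max=17}
  after event 6 (t=25: SET max = -11): {max=-11}
  after event 7 (t=31: DEC count by 12): {count=-12, max=-11}
  after event 8 (t=36: DEC total by 10): {count=-12, max=-11, total=-10}
  after event 9 (t=38: SET count = 46): {count=46, max=-11, total=-10}
  after event 10 (t=43: SET max = 41): {count=46, max=41, total=-10}
  after event 11 (t=45: SET max = 40): {count=46, max=40, total=-10}
  after event 12 (t=51: DEC max by 1): {count=46, max=39, total=-10}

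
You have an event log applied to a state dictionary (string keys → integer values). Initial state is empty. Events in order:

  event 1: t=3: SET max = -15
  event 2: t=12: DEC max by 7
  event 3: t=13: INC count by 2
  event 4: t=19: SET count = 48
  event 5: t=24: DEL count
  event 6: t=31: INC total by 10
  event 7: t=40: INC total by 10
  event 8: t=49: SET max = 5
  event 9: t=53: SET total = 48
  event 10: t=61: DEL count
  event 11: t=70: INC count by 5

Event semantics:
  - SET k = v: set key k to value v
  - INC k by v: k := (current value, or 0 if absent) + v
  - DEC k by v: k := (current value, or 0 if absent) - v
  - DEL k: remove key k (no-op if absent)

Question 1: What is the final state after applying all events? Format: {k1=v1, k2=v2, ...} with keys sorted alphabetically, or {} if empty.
Answer: {count=5, max=5, total=48}

Derivation:
  after event 1 (t=3: SET max = -15): {max=-15}
  after event 2 (t=12: DEC max by 7): {max=-22}
  after event 3 (t=13: INC count by 2): {count=2, max=-22}
  after event 4 (t=19: SET count = 48): {count=48, max=-22}
  after event 5 (t=24: DEL count): {max=-22}
  after event 6 (t=31: INC total by 10): {max=-22, total=10}
  after event 7 (t=40: INC total by 10): {max=-22, total=20}
  after event 8 (t=49: SET max = 5): {max=5, total=20}
  after event 9 (t=53: SET total = 48): {max=5, total=48}
  after event 10 (t=61: DEL count): {max=5, total=48}
  after event 11 (t=70: INC count by 5): {count=5, max=5, total=48}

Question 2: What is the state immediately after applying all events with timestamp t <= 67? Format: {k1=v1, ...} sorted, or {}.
Apply events with t <= 67 (10 events):
  after event 1 (t=3: SET max = -15): {max=-15}
  after event 2 (t=12: DEC max by 7): {max=-22}
  after event 3 (t=13: INC count by 2): {count=2, max=-22}
  after event 4 (t=19: SET count = 48): {count=48, max=-22}
  after event 5 (t=24: DEL count): {max=-22}
  after event 6 (t=31: INC total by 10): {max=-22, total=10}
  after event 7 (t=40: INC total by 10): {max=-22, total=20}
  after event 8 (t=49: SET max = 5): {max=5, total=20}
  after event 9 (t=53: SET total = 48): {max=5, total=48}
  after event 10 (t=61: DEL count): {max=5, total=48}

Answer: {max=5, total=48}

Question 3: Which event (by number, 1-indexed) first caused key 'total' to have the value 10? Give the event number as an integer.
Answer: 6

Derivation:
Looking for first event where total becomes 10:
  event 6: total (absent) -> 10  <-- first match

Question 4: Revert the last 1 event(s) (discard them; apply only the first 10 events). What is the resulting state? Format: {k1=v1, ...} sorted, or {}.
Keep first 10 events (discard last 1):
  after event 1 (t=3: SET max = -15): {max=-15}
  after event 2 (t=12: DEC max by 7): {max=-22}
  after event 3 (t=13: INC count by 2): {count=2, max=-22}
  after event 4 (t=19: SET count = 48): {count=48, max=-22}
  after event 5 (t=24: DEL count): {max=-22}
  after event 6 (t=31: INC total by 10): {max=-22, total=10}
  after event 7 (t=40: INC total by 10): {max=-22, total=20}
  after event 8 (t=49: SET max = 5): {max=5, total=20}
  after event 9 (t=53: SET total = 48): {max=5, total=48}
  after event 10 (t=61: DEL count): {max=5, total=48}

Answer: {max=5, total=48}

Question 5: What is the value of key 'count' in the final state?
Answer: 5

Derivation:
Track key 'count' through all 11 events:
  event 1 (t=3: SET max = -15): count unchanged
  event 2 (t=12: DEC max by 7): count unchanged
  event 3 (t=13: INC count by 2): count (absent) -> 2
  event 4 (t=19: SET count = 48): count 2 -> 48
  event 5 (t=24: DEL count): count 48 -> (absent)
  event 6 (t=31: INC total by 10): count unchanged
  event 7 (t=40: INC total by 10): count unchanged
  event 8 (t=49: SET max = 5): count unchanged
  event 9 (t=53: SET total = 48): count unchanged
  event 10 (t=61: DEL count): count (absent) -> (absent)
  event 11 (t=70: INC count by 5): count (absent) -> 5
Final: count = 5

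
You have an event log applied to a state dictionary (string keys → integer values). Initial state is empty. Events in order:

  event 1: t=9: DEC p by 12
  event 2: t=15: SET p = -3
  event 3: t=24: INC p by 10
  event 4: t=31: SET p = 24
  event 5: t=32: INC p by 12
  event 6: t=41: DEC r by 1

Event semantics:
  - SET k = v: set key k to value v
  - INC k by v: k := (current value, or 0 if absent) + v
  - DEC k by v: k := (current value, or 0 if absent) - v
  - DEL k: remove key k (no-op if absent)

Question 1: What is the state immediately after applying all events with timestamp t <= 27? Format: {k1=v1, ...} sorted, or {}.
Answer: {p=7}

Derivation:
Apply events with t <= 27 (3 events):
  after event 1 (t=9: DEC p by 12): {p=-12}
  after event 2 (t=15: SET p = -3): {p=-3}
  after event 3 (t=24: INC p by 10): {p=7}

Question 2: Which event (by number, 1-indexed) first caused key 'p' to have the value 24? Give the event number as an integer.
Looking for first event where p becomes 24:
  event 1: p = -12
  event 2: p = -3
  event 3: p = 7
  event 4: p 7 -> 24  <-- first match

Answer: 4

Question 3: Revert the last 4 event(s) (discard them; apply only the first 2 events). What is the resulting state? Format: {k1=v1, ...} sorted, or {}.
Keep first 2 events (discard last 4):
  after event 1 (t=9: DEC p by 12): {p=-12}
  after event 2 (t=15: SET p = -3): {p=-3}

Answer: {p=-3}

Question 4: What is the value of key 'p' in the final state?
Answer: 36

Derivation:
Track key 'p' through all 6 events:
  event 1 (t=9: DEC p by 12): p (absent) -> -12
  event 2 (t=15: SET p = -3): p -12 -> -3
  event 3 (t=24: INC p by 10): p -3 -> 7
  event 4 (t=31: SET p = 24): p 7 -> 24
  event 5 (t=32: INC p by 12): p 24 -> 36
  event 6 (t=41: DEC r by 1): p unchanged
Final: p = 36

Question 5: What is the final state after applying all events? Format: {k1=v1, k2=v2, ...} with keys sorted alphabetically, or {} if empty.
  after event 1 (t=9: DEC p by 12): {p=-12}
  after event 2 (t=15: SET p = -3): {p=-3}
  after event 3 (t=24: INC p by 10): {p=7}
  after event 4 (t=31: SET p = 24): {p=24}
  after event 5 (t=32: INC p by 12): {p=36}
  after event 6 (t=41: DEC r by 1): {p=36, r=-1}

Answer: {p=36, r=-1}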